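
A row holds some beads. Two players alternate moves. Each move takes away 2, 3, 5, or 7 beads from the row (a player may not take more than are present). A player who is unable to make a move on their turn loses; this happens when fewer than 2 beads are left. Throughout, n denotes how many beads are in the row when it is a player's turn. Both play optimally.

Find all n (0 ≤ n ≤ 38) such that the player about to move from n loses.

0, 1, 9, 10, 18, 19, 27, 28, 36, 37

Compute win/loss labels from the base case upward. A position with no move is L. Any other position is W if it can reach an L in one move, else L.
n=0: no move → L
n=1: no move → L
n=2: reaches L-position 0 → W
n=3: reaches L-position 1 → W
n=4: reaches L-position 1 → W
n=5: reaches L-position 0 → W
n=6: reaches L-position 1 → W
n=7: reaches L-position 0 → W
n=8: reaches L-position 1 → W
n=9: only reaches 7(W), 6(W), 4(W), 2(W), all W → L
n=10: only reaches 8(W), 7(W), 5(W), 3(W), all W → L
n=11: reaches L-position 9 → W
n=12: reaches L-position 10 → W
n=13: reaches L-position 10 → W
n=14: reaches L-position 9 → W
n=15: reaches L-position 10 → W
n=16: reaches L-position 9 → W
n=17: reaches L-position 10 → W
n=18: only reaches 16(W), 15(W), 13(W), 11(W), all W → L
n=19: only reaches 17(W), 16(W), 14(W), 12(W), all W → L
n=20: reaches L-position 18 → W
n=21: reaches L-position 19 → W
n=22: reaches L-position 19 → W
n=23: reaches L-position 18 → W
n=24: reaches L-position 19 → W
n=25: reaches L-position 18 → W
n=26: reaches L-position 19 → W
n=27: only reaches 25(W), 24(W), 22(W), 20(W), all W → L
n=28: only reaches 26(W), 25(W), 23(W), 21(W), all W → L
n=29: reaches L-position 27 → W
n=30: reaches L-position 28 → W
n=31: reaches L-position 28 → W
n=32: reaches L-position 27 → W
n=33: reaches L-position 28 → W
n=34: reaches L-position 27 → W
n=35: reaches L-position 28 → W
n=36: only reaches 34(W), 33(W), 31(W), 29(W), all W → L
n=37: only reaches 35(W), 34(W), 32(W), 30(W), all W → L
n=38: reaches L-position 36 → W
The losing starting values of n are exactly the entries labelled L in this table (10 of them).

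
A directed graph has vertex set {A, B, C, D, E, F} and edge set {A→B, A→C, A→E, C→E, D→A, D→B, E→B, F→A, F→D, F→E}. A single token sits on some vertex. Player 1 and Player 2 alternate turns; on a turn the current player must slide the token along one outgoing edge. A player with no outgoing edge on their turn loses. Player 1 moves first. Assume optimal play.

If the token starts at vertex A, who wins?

Positions with no move are L. A position that does have a move is losing for the player to move precisely when every available move leads to a winning position for the opponent. Fill in the labels:
Every edge goes from a vertex to one that appears earlier in the order B, E, C, A, D, F, so processing vertices in that order labels each vertex after all of its successors.
B: no outgoing edge → L
E: can move to B, which is L ⇒ W
C: the only move is to E(W), a W ⇒ L
A: can move to C, which is L ⇒ W
D: can move to B, which is L ⇒ W
F: moves to D(W), A(W), E(W); every one is W ⇒ L
The starting position A is W: Player 1 should move to C, handing over an L position.

Player 1 wins.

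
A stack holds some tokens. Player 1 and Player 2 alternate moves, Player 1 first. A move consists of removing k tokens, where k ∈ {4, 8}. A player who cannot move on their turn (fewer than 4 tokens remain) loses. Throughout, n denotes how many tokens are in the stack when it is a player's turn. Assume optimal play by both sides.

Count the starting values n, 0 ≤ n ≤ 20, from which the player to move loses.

Compute win/loss labels from the base case upward. A position with no move is L. Any other position is W if it can reach an L in one move, else L.
n=0: no move → L
n=1: no move → L
n=2: no move → L
n=3: no move → L
n=4: can move to 0, which is L ⇒ W
n=5: can move to 1, which is L ⇒ W
n=6: can move to 2, which is L ⇒ W
n=7: can move to 3, which is L ⇒ W
n=8: can move to 0, which is L ⇒ W
n=9: can move to 1, which is L ⇒ W
n=10: can move to 2, which is L ⇒ W
n=11: can move to 3, which is L ⇒ W
n=12: moves to 8(W), 4(W); every one is W ⇒ L
n=13: moves to 9(W), 5(W); every one is W ⇒ L
n=14: moves to 10(W), 6(W); every one is W ⇒ L
n=15: moves to 11(W), 7(W); every one is W ⇒ L
n=16: can move to 12, which is L ⇒ W
n=17: can move to 13, which is L ⇒ W
n=18: can move to 14, which is L ⇒ W
n=19: can move to 15, which is L ⇒ W
n=20: can move to 12, which is L ⇒ W
L entries with 0 ≤ n ≤ 20: n = 0, 1, 2, 3, 12, 13, 14, 15; that makes 8.

8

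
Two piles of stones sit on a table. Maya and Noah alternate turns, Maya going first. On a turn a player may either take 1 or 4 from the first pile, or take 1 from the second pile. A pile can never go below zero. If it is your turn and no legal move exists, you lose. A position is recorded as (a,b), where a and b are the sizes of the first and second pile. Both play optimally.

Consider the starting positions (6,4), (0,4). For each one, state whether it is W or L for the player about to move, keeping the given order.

(6,4): W, (0,4): L

Compute win/loss labels from the base case upward. A position with no move is L. Any other position is W if it can reach an L in one move, else L.
No move ever increases a pile, so every position that can arise here has a ≤ 6 and b ≤ 4; it is enough to label the cells with 0 ≤ a ≤ 6 and 0 ≤ b ≤ 4.
Every move lowers a or b (never raises either), so fill the grid row by row in increasing a, and left to right within a row: each cell's successors are then already labelled.
      b=0  b=1  b=2  b=3  b=4
a=0:    L    W    L    W    L
a=1:    W    L    W    L    W
a=2:    L    W    L    W    L
a=3:    W    L    W    L    W
a=4:    W    W    W    W    W
a=5:    L    W    L    W    L
a=6:    W    L    W    L    W
Cells with no legal move (terminal, hence L): (0,0).
The remaining L cells, each justified by listing all of its moves:
(0,2): the only move is to (0,1)(W), a W ⇒ L
(0,4): the only move is to (0,3)(W), a W ⇒ L
(1,1): moves to (0,1)(W), (1,0)(W); every one is W ⇒ L
(1,3): moves to (0,3)(W), (1,2)(W); every one is W ⇒ L
(2,0): the only move is to (1,0)(W), a W ⇒ L
(2,2): moves to (1,2)(W), (2,1)(W); every one is W ⇒ L
(2,4): moves to (1,4)(W), (2,3)(W); every one is W ⇒ L
(3,1): moves to (2,1)(W), (3,0)(W); every one is W ⇒ L
(3,3): moves to (2,3)(W), (3,2)(W); every one is W ⇒ L
(5,0): moves to (4,0)(W), (1,0)(W); every one is W ⇒ L
(5,2): moves to (4,2)(W), (1,2)(W), (5,1)(W); every one is W ⇒ L
(5,4): moves to (4,4)(W), (1,4)(W), (5,3)(W); every one is W ⇒ L
(6,1): moves to (5,1)(W), (2,1)(W), (6,0)(W); every one is W ⇒ L
(6,3): moves to (5,3)(W), (2,3)(W), (6,2)(W); every one is W ⇒ L
Every other cell has at least one move into one of the L cells above, so it is W.
(6,4): the move to (5,4) reaches an L cell, so W
(0,4): one of the L cells justified above, so L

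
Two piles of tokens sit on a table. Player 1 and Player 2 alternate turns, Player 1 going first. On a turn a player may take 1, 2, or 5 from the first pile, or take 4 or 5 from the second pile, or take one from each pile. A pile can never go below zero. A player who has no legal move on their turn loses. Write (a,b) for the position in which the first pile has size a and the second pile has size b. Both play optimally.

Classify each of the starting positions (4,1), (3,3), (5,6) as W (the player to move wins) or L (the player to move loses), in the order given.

(4,1): W, (3,3): L, (5,6): W

Positions with no move are L. A position that does have a move is losing for the player to move precisely when every available move leads to a winning position for the opponent. Fill in the labels:
No move ever increases a pile, so every position that can arise here has a ≤ 5 and b ≤ 6; it is enough to label the cells with 0 ≤ a ≤ 5 and 0 ≤ b ≤ 6.
Every move lowers a or b (never raises either), so fill the grid row by row in increasing a, and left to right within a row: each cell's successors are then already labelled.
      b=0  b=1  b=2  b=3  b=4  b=5  b=6
a=0:    L    L    L    L    W    W    W
a=1:    W    W    W    W    W    L    L
a=2:    W    W    W    W    L    W    W
a=3:    L    L    L    L    W    W    W
a=4:    W    W    W    W    W    L    L
a=5:    W    W    W    W    L    W    W
Cells with no legal move (terminal, hence L): (0,0), (0,1), (0,2), (0,3).
The remaining L cells, each justified by listing all of its moves:
(1,5): →(0,5)(W), (1,1)(W), (1,0)(W), (0,4)(W) — all W, so L
(1,6): →(0,6)(W), (1,2)(W), (1,1)(W), (0,5)(W) — all W, so L
(2,4): →(1,4)(W), (0,4)(W), (2,0)(W), (1,3)(W) — all W, so L
(3,0): →(2,0)(W), (1,0)(W) — all W, so L
(3,1): →(2,1)(W), (1,1)(W), (2,0)(W) — all W, so L
(3,2): →(2,2)(W), (1,2)(W), (2,1)(W) — all W, so L
(3,3): →(2,3)(W), (1,3)(W), (2,2)(W) — all W, so L
(4,5): →(3,5)(W), (2,5)(W), (4,1)(W), (4,0)(W), (3,4)(W) — all W, so L
(4,6): →(3,6)(W), (2,6)(W), (4,2)(W), (4,1)(W), (3,5)(W) — all W, so L
(5,4): →(4,4)(W), (3,4)(W), (0,4)(W), (5,0)(W), (4,3)(W) — all W, so L
Every other cell has at least one move into one of the L cells above, so it is W.
(4,1): the move to (3,1) reaches an L cell, so W
(3,3): one of the L cells justified above, so L
(5,6): the move to (4,6) reaches an L cell, so W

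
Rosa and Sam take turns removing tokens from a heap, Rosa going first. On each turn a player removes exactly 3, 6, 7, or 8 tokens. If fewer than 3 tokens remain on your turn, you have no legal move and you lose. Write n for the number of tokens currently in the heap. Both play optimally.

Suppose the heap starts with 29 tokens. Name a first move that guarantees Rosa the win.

Remove 6, leaving 23.

Compute win/loss labels from the base case upward. A position with no move is L. Any other position is W if it can reach an L in one move, else L.
n=0: no move → L
n=1: no move → L
n=2: no move → L
n=3: W (go to 0, an L position)
n=4: W (go to 1, an L position)
n=5: W (go to 2, an L position)
n=6: W (go to 0, an L position)
n=7: W (go to 1, an L position)
n=8: W (go to 2, an L position)
n=9: W (go to 2, an L position)
n=10: W (go to 2, an L position)
n=11: L (options 8(W), 5(W), 4(W), 3(W) are all W)
n=12: L (options 9(W), 6(W), 5(W), 4(W) are all W)
n=13: L (options 10(W), 7(W), 6(W), 5(W) are all W)
n=14: W (go to 11, an L position)
n=15: W (go to 12, an L position)
n=16: W (go to 13, an L position)
n=17: W (go to 11, an L position)
n=18: W (go to 12, an L position)
n=19: W (go to 13, an L position)
n=20: W (go to 13, an L position)
n=21: W (go to 13, an L position)
n=22: L (options 19(W), 16(W), 15(W), 14(W) are all W)
n=23: L (options 20(W), 17(W), 16(W), 15(W) are all W)
n=24: L (options 21(W), 18(W), 17(W), 16(W) are all W)
n=25: W (go to 22, an L position)
n=26: W (go to 23, an L position)
n=27: W (go to 24, an L position)
n=28: W (go to 22, an L position)
n=29: W (go to 23, an L position)
From 29, the L positions reachable in one move are: 23, 22. Any move reaching one of these is winning.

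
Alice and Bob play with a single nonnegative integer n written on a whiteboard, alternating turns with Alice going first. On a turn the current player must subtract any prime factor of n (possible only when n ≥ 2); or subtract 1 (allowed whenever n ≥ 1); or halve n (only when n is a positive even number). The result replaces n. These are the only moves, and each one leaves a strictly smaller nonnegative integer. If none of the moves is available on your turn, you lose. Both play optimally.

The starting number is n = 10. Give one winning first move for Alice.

Move to 9.

Classify positions by backward induction: terminal positions (no move available) are L. From any other position, the mover wins iff some move reaches an L.
n=0: no move → L
n=1: reaches L-position 0 → W
n=2: reaches L-position 0 → W
n=3: reaches L-position 0 → W
n=4: only reaches 2(W), 3(W), all W → L
n=5: reaches L-position 0 → W
n=6: reaches L-position 4 → W
n=7: reaches L-position 0 → W
n=8: reaches L-position 4 → W
n=9: only reaches 6(W), 8(W), all W → L
n=10: reaches L-position 9 → W
From 10, the L positions reachable in one move are: 9.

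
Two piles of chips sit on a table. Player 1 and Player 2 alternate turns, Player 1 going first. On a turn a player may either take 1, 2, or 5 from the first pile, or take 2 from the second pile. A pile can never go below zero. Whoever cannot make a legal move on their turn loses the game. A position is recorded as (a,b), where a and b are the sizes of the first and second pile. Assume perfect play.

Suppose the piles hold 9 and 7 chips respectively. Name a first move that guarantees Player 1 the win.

Move to (7,7).

Work bottom-up. With no move the player to move loses. Otherwise the position is W if at least one move leads to an L position for the opponent, and L if every move leads to a W.
No move ever increases a pile, so every position that can arise here has a ≤ 9 and b ≤ 7; it is enough to label the cells with 0 ≤ a ≤ 9 and 0 ≤ b ≤ 7.
Every move lowers a or b (never raises either), so fill the grid row by row in increasing a, and left to right within a row: each cell's successors are then already labelled.
      b=0  b=1  b=2  b=3  b=4  b=5  b=6  b=7
a=0:    L    L    W    W    L    L    W    W
a=1:    W    W    L    L    W    W    L    L
a=2:    W    W    W    W    W    W    W    W
a=3:    L    L    W    W    L    L    W    W
a=4:    W    W    L    L    W    W    L    L
a=5:    W    W    W    W    W    W    W    W
a=6:    L    L    W    W    L    L    W    W
a=7:    W    W    L    L    W    W    L    L
a=8:    W    W    W    W    W    W    W    W
a=9:    L    L    W    W    L    L    W    W
Cells with no legal move (terminal, hence L): (0,0), (0,1).
The remaining L cells, each justified by listing all of its moves:
(0,4): →(0,2)(W) only, which is W, so L
(0,5): →(0,3)(W) only, which is W, so L
(1,2): →(0,2)(W), (1,0)(W) — all W, so L
(1,3): →(0,3)(W), (1,1)(W) — all W, so L
(1,6): →(0,6)(W), (1,4)(W) — all W, so L
(1,7): →(0,7)(W), (1,5)(W) — all W, so L
(3,0): →(2,0)(W), (1,0)(W) — all W, so L
(3,1): →(2,1)(W), (1,1)(W) — all W, so L
(3,4): →(2,4)(W), (1,4)(W), (3,2)(W) — all W, so L
(3,5): →(2,5)(W), (1,5)(W), (3,3)(W) — all W, so L
(4,2): →(3,2)(W), (2,2)(W), (4,0)(W) — all W, so L
(4,3): →(3,3)(W), (2,3)(W), (4,1)(W) — all W, so L
(4,6): →(3,6)(W), (2,6)(W), (4,4)(W) — all W, so L
(4,7): →(3,7)(W), (2,7)(W), (4,5)(W) — all W, so L
(6,0): →(5,0)(W), (4,0)(W), (1,0)(W) — all W, so L
(6,1): →(5,1)(W), (4,1)(W), (1,1)(W) — all W, so L
(6,4): →(5,4)(W), (4,4)(W), (1,4)(W), (6,2)(W) — all W, so L
(6,5): →(5,5)(W), (4,5)(W), (1,5)(W), (6,3)(W) — all W, so L
(7,2): →(6,2)(W), (5,2)(W), (2,2)(W), (7,0)(W) — all W, so L
(7,3): →(6,3)(W), (5,3)(W), (2,3)(W), (7,1)(W) — all W, so L
(7,6): →(6,6)(W), (5,6)(W), (2,6)(W), (7,4)(W) — all W, so L
(7,7): →(6,7)(W), (5,7)(W), (2,7)(W), (7,5)(W) — all W, so L
(9,0): →(8,0)(W), (7,0)(W), (4,0)(W) — all W, so L
(9,1): →(8,1)(W), (7,1)(W), (4,1)(W) — all W, so L
(9,4): →(8,4)(W), (7,4)(W), (4,4)(W), (9,2)(W) — all W, so L
(9,5): →(8,5)(W), (7,5)(W), (4,5)(W), (9,3)(W) — all W, so L
Every other cell has at least one move into one of the L cells above, so it is W.
From (9,7), the L positions reachable in one move are: (7,7), (4,7), (9,5). Any move reaching one of these is winning.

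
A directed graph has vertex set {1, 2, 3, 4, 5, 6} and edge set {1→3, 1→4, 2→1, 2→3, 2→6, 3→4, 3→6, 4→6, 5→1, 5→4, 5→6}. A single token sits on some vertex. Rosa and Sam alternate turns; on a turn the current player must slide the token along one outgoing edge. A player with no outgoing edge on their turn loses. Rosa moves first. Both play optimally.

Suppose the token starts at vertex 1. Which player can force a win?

Work bottom-up. With no move the player to move loses. Otherwise the position is W if at least one move leads to an L position for the opponent, and L if every move leads to a W.
Every edge goes from a vertex to one that appears earlier in the order 6, 4, 3, 1, 5, 2, so processing vertices in that order labels each vertex after all of its successors.
6: no outgoing edge → L
4: can move to 6, which is L ⇒ W
3: can move to 6, which is L ⇒ W
1: moves to 3(W), 4(W); every one is W ⇒ L
5: can move to 1, which is L ⇒ W
2: can move to 1, which is L ⇒ W
The starting position 1 is L: whatever Rosa does, the opponent receives a W position.

Sam wins.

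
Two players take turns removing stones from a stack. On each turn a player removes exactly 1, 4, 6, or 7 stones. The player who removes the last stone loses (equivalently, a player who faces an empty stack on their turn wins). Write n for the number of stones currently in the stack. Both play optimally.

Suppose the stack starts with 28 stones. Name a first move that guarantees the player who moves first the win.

Remove 1, leaving 27.

Work bottom-up. With no move the player to move wins. Otherwise the position is W if at least one move leads to an L position for the opponent, and L if every move leads to a W.
n=0: no move; the opponent has just taken the last stone and therefore loses → W
n=1: the only move is to 0(W), a W ⇒ L
n=2: can move to 1, which is L ⇒ W
n=3: the only move is to 2(W), a W ⇒ L
n=4: can move to 3, which is L ⇒ W
n=5: can move to 1, which is L ⇒ W
n=6: moves to 5(W), 2(W), 0(W); every one is W ⇒ L
n=7: can move to 6, which is L ⇒ W
n=8: can move to 1, which is L ⇒ W
n=9: can move to 3, which is L ⇒ W
n=10: can move to 6, which is L ⇒ W
n=11: moves to 10(W), 7(W), 5(W), 4(W); every one is W ⇒ L
n=12: can move to 11, which is L ⇒ W
n=13: can move to 6, which is L ⇒ W
n=14: moves to 13(W), 10(W), 8(W), 7(W); every one is W ⇒ L
n=15: can move to 14, which is L ⇒ W
n=16: moves to 15(W), 12(W), 10(W), 9(W); every one is W ⇒ L
n=17: can move to 16, which is L ⇒ W
n=18: can move to 14, which is L ⇒ W
n=19: moves to 18(W), 15(W), 13(W), 12(W); every one is W ⇒ L
n=20: can move to 19, which is L ⇒ W
n=21: can move to 14, which is L ⇒ W
n=22: can move to 16, which is L ⇒ W
n=23: can move to 19, which is L ⇒ W
n=24: moves to 23(W), 20(W), 18(W), 17(W); every one is W ⇒ L
n=25: can move to 24, which is L ⇒ W
n=26: can move to 19, which is L ⇒ W
n=27: moves to 26(W), 23(W), 21(W), 20(W); every one is W ⇒ L
n=28: can move to 27, which is L ⇒ W
From 28, the L positions reachable in one move are: 27, 24. Any move reaching one of these is winning.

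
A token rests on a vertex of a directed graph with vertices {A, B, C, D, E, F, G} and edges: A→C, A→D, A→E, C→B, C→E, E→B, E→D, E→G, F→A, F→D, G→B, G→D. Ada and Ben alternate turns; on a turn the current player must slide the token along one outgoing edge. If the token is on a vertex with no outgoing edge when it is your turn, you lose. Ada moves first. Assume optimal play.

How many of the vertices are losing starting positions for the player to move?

Positions with no move are L. A position that does have a move is losing for the player to move precisely when every available move leads to a winning position for the opponent. Fill in the labels:
Every edge goes from a vertex to one that appears earlier in the order B, D, G, E, C, A, F, so processing vertices in that order labels each vertex after all of its successors.
B: no outgoing edge → L
D: no outgoing edge → L
G: →D(L), so W
E: →D(L), so W
C: →B(L), so W
A: →D(L), so W
F: →D(L), so W
The L vertices are B, D; that is 2 in all.

2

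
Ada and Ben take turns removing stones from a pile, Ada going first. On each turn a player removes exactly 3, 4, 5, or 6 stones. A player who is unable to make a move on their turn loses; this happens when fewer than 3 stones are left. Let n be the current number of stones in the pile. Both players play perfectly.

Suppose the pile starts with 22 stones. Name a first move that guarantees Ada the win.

Remove 3, leaving 19.

Compute win/loss labels from the base case upward. A position with no move is L. Any other position is W if it can reach an L in one move, else L.
n=0: no move → L
n=1: no move → L
n=2: no move → L
n=3: reaches L-position 0 → W
n=4: reaches L-position 1 → W
n=5: reaches L-position 2 → W
n=6: reaches L-position 2 → W
n=7: reaches L-position 2 → W
n=8: reaches L-position 2 → W
n=9: only reaches 6(W), 5(W), 4(W), 3(W), all W → L
n=10: only reaches 7(W), 6(W), 5(W), 4(W), all W → L
n=11: only reaches 8(W), 7(W), 6(W), 5(W), all W → L
n=12: reaches L-position 9 → W
n=13: reaches L-position 10 → W
n=14: reaches L-position 11 → W
n=15: reaches L-position 11 → W
n=16: reaches L-position 11 → W
n=17: reaches L-position 11 → W
n=18: only reaches 15(W), 14(W), 13(W), 12(W), all W → L
n=19: only reaches 16(W), 15(W), 14(W), 13(W), all W → L
n=20: only reaches 17(W), 16(W), 15(W), 14(W), all W → L
n=21: reaches L-position 18 → W
n=22: reaches L-position 19 → W
From 22, the L positions reachable in one move are: 19, 18. Any move reaching one of these is winning.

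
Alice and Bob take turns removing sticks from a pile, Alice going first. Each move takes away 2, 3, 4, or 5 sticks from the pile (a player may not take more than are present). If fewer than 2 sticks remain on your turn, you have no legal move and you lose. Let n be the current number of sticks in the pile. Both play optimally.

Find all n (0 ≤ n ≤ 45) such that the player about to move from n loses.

0, 1, 7, 8, 14, 15, 21, 22, 28, 29, 35, 36, 42, 43

Use the standard recursion: the mover loses at a terminal position; elsewhere, the mover wins exactly when some move hands the opponent an L position.
n=0: no move → L
n=1: no move → L
n=2: W (go to 0, an L position)
n=3: W (go to 1, an L position)
n=4: W (go to 1, an L position)
n=5: W (go to 1, an L position)
n=6: W (go to 1, an L position)
n=7: L (options 5(W), 4(W), 3(W), 2(W) are all W)
n=8: L (options 6(W), 5(W), 4(W), 3(W) are all W)
n=9: W (go to 7, an L position)
n=10: W (go to 8, an L position)
n=11: W (go to 8, an L position)
n=12: W (go to 8, an L position)
n=13: W (go to 8, an L position)
n=14: L (options 12(W), 11(W), 10(W), 9(W) are all W)
n=15: L (options 13(W), 12(W), 11(W), 10(W) are all W)
n=16: W (go to 14, an L position)
n=17: W (go to 15, an L position)
n=18: W (go to 15, an L position)
n=19: W (go to 15, an L position)
n=20: W (go to 15, an L position)
n=21: L (options 19(W), 18(W), 17(W), 16(W) are all W)
n=22: L (options 20(W), 19(W), 18(W), 17(W) are all W)
n=23: W (go to 21, an L position)
n=24: W (go to 22, an L position)
n=25: W (go to 22, an L position)
n=26: W (go to 22, an L position)
n=27: W (go to 22, an L position)
n=28: L (options 26(W), 25(W), 24(W), 23(W) are all W)
n=29: L (options 27(W), 26(W), 25(W), 24(W) are all W)
n=30: W (go to 28, an L position)
n=31: W (go to 29, an L position)
n=32: W (go to 29, an L position)
n=33: W (go to 29, an L position)
n=34: W (go to 29, an L position)
n=35: L (options 33(W), 32(W), 31(W), 30(W) are all W)
n=36: L (options 34(W), 33(W), 32(W), 31(W) are all W)
n=37: W (go to 35, an L position)
n=38: W (go to 36, an L position)
n=39: W (go to 36, an L position)
n=40: W (go to 36, an L position)
n=41: W (go to 36, an L position)
n=42: L (options 40(W), 39(W), 38(W), 37(W) are all W)
n=43: L (options 41(W), 40(W), 39(W), 38(W) are all W)
n=44: W (go to 42, an L position)
n=45: W (go to 43, an L position)
The losing starting values of n are exactly the entries labelled L in this table (14 of them).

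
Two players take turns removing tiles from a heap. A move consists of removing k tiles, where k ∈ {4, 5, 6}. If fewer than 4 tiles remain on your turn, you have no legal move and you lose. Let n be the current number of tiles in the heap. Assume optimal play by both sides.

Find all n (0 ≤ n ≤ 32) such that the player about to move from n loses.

Use the standard recursion: the mover loses at a terminal position; elsewhere, the mover wins exactly when some move hands the opponent an L position.
n=0: no move → L
n=1: no move → L
n=2: no move → L
n=3: no move → L
n=4: W (go to 0, an L position)
n=5: W (go to 1, an L position)
n=6: W (go to 2, an L position)
n=7: W (go to 3, an L position)
n=8: W (go to 3, an L position)
n=9: W (go to 3, an L position)
n=10: L (options 6(W), 5(W), 4(W) are all W)
n=11: L (options 7(W), 6(W), 5(W) are all W)
n=12: L (options 8(W), 7(W), 6(W) are all W)
n=13: L (options 9(W), 8(W), 7(W) are all W)
n=14: W (go to 10, an L position)
n=15: W (go to 11, an L position)
n=16: W (go to 12, an L position)
n=17: W (go to 13, an L position)
n=18: W (go to 13, an L position)
n=19: W (go to 13, an L position)
n=20: L (options 16(W), 15(W), 14(W) are all W)
n=21: L (options 17(W), 16(W), 15(W) are all W)
n=22: L (options 18(W), 17(W), 16(W) are all W)
n=23: L (options 19(W), 18(W), 17(W) are all W)
n=24: W (go to 20, an L position)
n=25: W (go to 21, an L position)
n=26: W (go to 22, an L position)
n=27: W (go to 23, an L position)
n=28: W (go to 23, an L position)
n=29: W (go to 23, an L position)
n=30: L (options 26(W), 25(W), 24(W) are all W)
n=31: L (options 27(W), 26(W), 25(W) are all W)
n=32: L (options 28(W), 27(W), 26(W) are all W)
Reading off the rows marked L gives the requested list; there are 15 such values of n.

0, 1, 2, 3, 10, 11, 12, 13, 20, 21, 22, 23, 30, 31, 32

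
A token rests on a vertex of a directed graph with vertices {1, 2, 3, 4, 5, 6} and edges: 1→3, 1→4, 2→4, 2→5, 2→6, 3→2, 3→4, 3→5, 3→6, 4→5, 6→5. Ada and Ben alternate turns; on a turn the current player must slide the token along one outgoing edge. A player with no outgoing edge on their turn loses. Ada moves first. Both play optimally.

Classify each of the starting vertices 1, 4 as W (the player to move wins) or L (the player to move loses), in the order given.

1: L, 4: W

Compute win/loss labels from the base case upward. A position with no move is L. Any other position is W if it can reach an L in one move, else L.
Every edge goes from a vertex to one that appears earlier in the order 5, 4, 6, 2, 3, 1, so processing vertices in that order labels each vertex after all of its successors.
5: no outgoing edge → L
4: reaches L-position 5 → W
6: reaches L-position 5 → W
2: reaches L-position 5 → W
3: reaches L-position 5 → W
1: only reaches 3(W), 4(W), all W → L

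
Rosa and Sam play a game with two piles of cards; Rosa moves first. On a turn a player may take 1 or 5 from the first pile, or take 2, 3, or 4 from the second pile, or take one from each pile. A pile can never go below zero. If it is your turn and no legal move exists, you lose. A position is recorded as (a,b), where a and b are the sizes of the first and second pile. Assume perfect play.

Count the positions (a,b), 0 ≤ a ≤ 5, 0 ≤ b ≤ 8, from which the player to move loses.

18

Compute win/loss labels from the base case upward. A position with no move is L. Any other position is W if it can reach an L in one move, else L.
Every move lowers a or b (never raises either), so fill the grid row by row in increasing a, and left to right within a row: each cell's successors are then already labelled.
      b=0  b=1  b=2  b=3  b=4  b=5  b=6  b=7  b=8
a=0:    L    L    W    W    W    W    L    L    W
a=1:    W    W    W    L    L    W    W    W    W
a=2:    L    L    W    W    W    W    L    L    W
a=3:    W    W    W    L    L    W    W    W    W
a=4:    L    L    W    W    W    W    L    L    W
a=5:    W    W    W    L    L    W    W    W    W
Cells with no legal move (terminal, hence L): (0,0), (0,1).
The remaining L cells, each justified by listing all of its moves:
(0,6): L (options (0,4)(W), (0,3)(W), (0,2)(W) are all W)
(0,7): L (options (0,5)(W), (0,4)(W), (0,3)(W) are all W)
(1,3): L (options (0,3)(W), (1,1)(W), (1,0)(W), (0,2)(W) are all W)
(1,4): L (options (0,4)(W), (1,2)(W), (1,1)(W), (1,0)(W), (0,3)(W) are all W)
(2,0): L (sole option (1,0)(W) is W)
(2,1): L (options (1,1)(W), (1,0)(W) are all W)
(2,6): L (options (1,6)(W), (2,4)(W), (2,3)(W), (2,2)(W), (1,5)(W) are all W)
(2,7): L (options (1,7)(W), (2,5)(W), (2,4)(W), (2,3)(W), (1,6)(W) are all W)
(3,3): L (options (2,3)(W), (3,1)(W), (3,0)(W), (2,2)(W) are all W)
(3,4): L (options (2,4)(W), (3,2)(W), (3,1)(W), (3,0)(W), (2,3)(W) are all W)
(4,0): L (sole option (3,0)(W) is W)
(4,1): L (options (3,1)(W), (3,0)(W) are all W)
(4,6): L (options (3,6)(W), (4,4)(W), (4,3)(W), (4,2)(W), (3,5)(W) are all W)
(4,7): L (options (3,7)(W), (4,5)(W), (4,4)(W), (4,3)(W), (3,6)(W) are all W)
(5,3): L (options (4,3)(W), (0,3)(W), (5,1)(W), (5,0)(W), (4,2)(W) are all W)
(5,4): L (options (4,4)(W), (0,4)(W), (5,2)(W), (5,1)(W), (5,0)(W), (4,3)(W) are all W)
Every other cell has at least one move into one of the L cells above, so it is W.
L cells per row: a=0: 4, a=1: 2, a=2: 4, a=3: 2, a=4: 4, a=5: 2; total 18.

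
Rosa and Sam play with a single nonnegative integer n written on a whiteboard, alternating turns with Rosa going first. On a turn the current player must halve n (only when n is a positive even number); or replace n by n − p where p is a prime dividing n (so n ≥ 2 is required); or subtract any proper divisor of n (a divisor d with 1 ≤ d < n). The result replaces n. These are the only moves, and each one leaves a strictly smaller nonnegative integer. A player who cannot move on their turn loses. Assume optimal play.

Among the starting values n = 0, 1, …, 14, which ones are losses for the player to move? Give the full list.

0, 1, 4, 9, 14

Compute win/loss labels from the base case upward. A position with no move is L. Any other position is W if it can reach an L in one move, else L.
n=0: no move → L
n=1: no move → L
n=2: can move to 0, which is L ⇒ W
n=3: can move to 0, which is L ⇒ W
n=4: moves to 2(W), 3(W); every one is W ⇒ L
n=5: can move to 0, which is L ⇒ W
n=6: can move to 4, which is L ⇒ W
n=7: can move to 0, which is L ⇒ W
n=8: can move to 4, which is L ⇒ W
n=9: moves to 6(W), 8(W); every one is W ⇒ L
n=10: can move to 9, which is L ⇒ W
n=11: can move to 0, which is L ⇒ W
n=12: can move to 9, which is L ⇒ W
n=13: can move to 0, which is L ⇒ W
n=14: moves to 7(W), 12(W), 13(W); every one is W ⇒ L
The losing starting values of n are exactly the entries labelled L in this table (5 of them).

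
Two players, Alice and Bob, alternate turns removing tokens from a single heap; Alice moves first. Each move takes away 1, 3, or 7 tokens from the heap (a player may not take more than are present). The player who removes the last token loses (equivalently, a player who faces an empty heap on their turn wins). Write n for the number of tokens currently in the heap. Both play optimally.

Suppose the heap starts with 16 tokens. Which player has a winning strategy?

Classify positions by backward induction: terminal positions (no move available) are W. From any other position, the mover wins iff some move reaches an L.
n=0: no move; the opponent has just taken the last token and therefore loses → W
n=1: the only move is to 0(W), a W ⇒ L
n=2: can move to 1, which is L ⇒ W
n=3: moves to 2(W), 0(W); every one is W ⇒ L
n=4: can move to 3, which is L ⇒ W
n=5: moves to 4(W), 2(W); every one is W ⇒ L
n=6: can move to 5, which is L ⇒ W
n=7: moves to 6(W), 4(W), 0(W); every one is W ⇒ L
n=8: can move to 7, which is L ⇒ W
n=9: moves to 8(W), 6(W), 2(W); every one is W ⇒ L
n=10: can move to 9, which is L ⇒ W
n=11: moves to 10(W), 8(W), 4(W); every one is W ⇒ L
n=12: can move to 11, which is L ⇒ W
n=13: moves to 12(W), 10(W), 6(W); every one is W ⇒ L
n=14: can move to 13, which is L ⇒ W
n=15: moves to 14(W), 12(W), 8(W); every one is W ⇒ L
n=16: can move to 15, which is L ⇒ W
From 16 Alice can remove 1, leaving 15, reaching an L position.

Alice wins.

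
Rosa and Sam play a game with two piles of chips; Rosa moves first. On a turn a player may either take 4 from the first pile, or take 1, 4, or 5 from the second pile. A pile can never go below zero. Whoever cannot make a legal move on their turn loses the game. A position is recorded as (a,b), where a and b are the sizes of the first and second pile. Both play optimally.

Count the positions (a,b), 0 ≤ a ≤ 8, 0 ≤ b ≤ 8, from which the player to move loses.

Positions with no move are L. A position that does have a move is losing for the player to move precisely when every available move leads to a winning position for the opponent. Fill in the labels:
Every move lowers a or b (never raises either), so fill the grid row by row in increasing a, and left to right within a row: each cell's successors are then already labelled.
      b=0  b=1  b=2  b=3  b=4  b=5  b=6  b=7  b=8
a=0:    L    W    L    W    W    W    W    W    L
a=1:    L    W    L    W    W    W    W    W    L
a=2:    L    W    L    W    W    W    W    W    L
a=3:    L    W    L    W    W    W    W    W    L
a=4:    W    L    W    L    W    W    W    W    W
a=5:    W    L    W    L    W    W    W    W    W
a=6:    W    L    W    L    W    W    W    W    W
a=7:    W    L    W    L    W    W    W    W    W
a=8:    L    W    L    W    W    W    W    W    L
Cells with no legal move (terminal, hence L): (0,0), (1,0), (2,0), (3,0).
The remaining L cells, each justified by listing all of its moves:
(0,2): the only move is to (0,1)(W), a W ⇒ L
(0,8): moves to (0,7)(W), (0,4)(W), (0,3)(W); every one is W ⇒ L
(1,2): the only move is to (1,1)(W), a W ⇒ L
(1,8): moves to (1,7)(W), (1,4)(W), (1,3)(W); every one is W ⇒ L
(2,2): the only move is to (2,1)(W), a W ⇒ L
(2,8): moves to (2,7)(W), (2,4)(W), (2,3)(W); every one is W ⇒ L
(3,2): the only move is to (3,1)(W), a W ⇒ L
(3,8): moves to (3,7)(W), (3,4)(W), (3,3)(W); every one is W ⇒ L
(4,1): moves to (0,1)(W), (4,0)(W); every one is W ⇒ L
(4,3): moves to (0,3)(W), (4,2)(W); every one is W ⇒ L
(5,1): moves to (1,1)(W), (5,0)(W); every one is W ⇒ L
(5,3): moves to (1,3)(W), (5,2)(W); every one is W ⇒ L
(6,1): moves to (2,1)(W), (6,0)(W); every one is W ⇒ L
(6,3): moves to (2,3)(W), (6,2)(W); every one is W ⇒ L
(7,1): moves to (3,1)(W), (7,0)(W); every one is W ⇒ L
(7,3): moves to (3,3)(W), (7,2)(W); every one is W ⇒ L
(8,0): the only move is to (4,0)(W), a W ⇒ L
(8,2): moves to (4,2)(W), (8,1)(W); every one is W ⇒ L
(8,8): moves to (4,8)(W), (8,7)(W), (8,4)(W), (8,3)(W); every one is W ⇒ L
Every other cell has at least one move into one of the L cells above, so it is W.
L cells per row: a=0: 3, a=1: 3, a=2: 3, a=3: 3, a=4: 2, a=5: 2, a=6: 2, a=7: 2, a=8: 3; total 23.

23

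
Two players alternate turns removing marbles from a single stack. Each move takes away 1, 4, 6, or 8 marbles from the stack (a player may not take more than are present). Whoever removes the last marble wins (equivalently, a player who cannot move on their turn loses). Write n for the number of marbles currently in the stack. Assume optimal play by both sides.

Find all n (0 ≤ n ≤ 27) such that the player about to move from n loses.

0, 2, 5, 7, 12, 14, 17, 19, 24, 26

Build the W/L table. Terminal = L. A non-terminal position is W if it has a move to some L; otherwise it is L.
n=0: no move → L
n=1: →0(L), so W
n=2: →1(W) only, which is W, so L
n=3: →2(L), so W
n=4: →0(L), so W
n=5: →4(W), 1(W) — all W, so L
n=6: →5(L), so W
n=7: →6(W), 3(W), 1(W) — all W, so L
n=8: →7(L), so W
n=9: →5(L), so W
n=10: →2(L), so W
n=11: →7(L), so W
n=12: →11(W), 8(W), 6(W), 4(W) — all W, so L
n=13: →12(L), so W
n=14: →13(W), 10(W), 8(W), 6(W) — all W, so L
n=15: →14(L), so W
n=16: →12(L), so W
n=17: →16(W), 13(W), 11(W), 9(W) — all W, so L
n=18: →17(L), so W
n=19: →18(W), 15(W), 13(W), 11(W) — all W, so L
n=20: →19(L), so W
n=21: →17(L), so W
n=22: →14(L), so W
n=23: →19(L), so W
n=24: →23(W), 20(W), 18(W), 16(W) — all W, so L
n=25: →24(L), so W
n=26: →25(W), 22(W), 20(W), 18(W) — all W, so L
n=27: →26(L), so W
The losing starting values of n are exactly the entries labelled L in this table (10 of them).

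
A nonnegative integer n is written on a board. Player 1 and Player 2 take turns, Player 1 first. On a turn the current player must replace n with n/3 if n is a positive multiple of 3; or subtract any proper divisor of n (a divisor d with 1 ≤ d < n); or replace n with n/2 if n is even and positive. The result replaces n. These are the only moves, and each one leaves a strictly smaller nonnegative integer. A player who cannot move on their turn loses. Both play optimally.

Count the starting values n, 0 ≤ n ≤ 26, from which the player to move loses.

12

Build the W/L table. Terminal = L. A non-terminal position is W if it has a move to some L; otherwise it is L.
n=0: no move → L
n=1: no move → L
n=2: W (go to 1, an L position)
n=3: W (go to 1, an L position)
n=4: L (options 2(W), 3(W) are all W)
n=5: W (go to 4, an L position)
n=6: W (go to 4, an L position)
n=7: L (sole option 6(W) is W)
n=8: W (go to 4, an L position)
n=9: L (options 3(W), 6(W), 8(W) are all W)
n=10: W (go to 9, an L position)
n=11: L (sole option 10(W) is W)
n=12: W (go to 4, an L position)
n=13: L (sole option 12(W) is W)
n=14: W (go to 7, an L position)
n=15: L (options 5(W), 10(W), 12(W), 14(W) are all W)
n=16: W (go to 15, an L position)
n=17: L (sole option 16(W) is W)
n=18: W (go to 9, an L position)
n=19: L (sole option 18(W) is W)
n=20: W (go to 15, an L position)
n=21: W (go to 7, an L position)
n=22: W (go to 11, an L position)
n=23: L (sole option 22(W) is W)
n=24: W (go to 23, an L position)
n=25: L (options 20(W), 24(W) are all W)
n=26: W (go to 13, an L position)
L entries with 0 ≤ n ≤ 26: n = 0, 1, 4, 7, 9, 11, 13, 15, 17, 19, 23, 25; that makes 12.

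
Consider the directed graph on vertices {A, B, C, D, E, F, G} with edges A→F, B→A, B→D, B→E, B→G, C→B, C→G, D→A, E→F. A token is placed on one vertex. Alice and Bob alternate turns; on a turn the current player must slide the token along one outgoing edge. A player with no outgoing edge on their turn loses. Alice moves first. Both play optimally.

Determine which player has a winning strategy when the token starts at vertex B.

Classify positions by backward induction: terminal positions (no move available) are L. From any other position, the mover wins iff some move reaches an L.
Every edge goes from a vertex to one that appears earlier in the order G, F, A, E, D, B, C, so processing vertices in that order labels each vertex after all of its successors.
G: no outgoing edge → L
F: no outgoing edge → L
A: →F(L), so W
E: →F(L), so W
D: →A(W) only, which is W, so L
B: →D(L), so W
C: →G(L), so W
The starting position B is W: Alice should move to D, handing over an L position.

Alice wins.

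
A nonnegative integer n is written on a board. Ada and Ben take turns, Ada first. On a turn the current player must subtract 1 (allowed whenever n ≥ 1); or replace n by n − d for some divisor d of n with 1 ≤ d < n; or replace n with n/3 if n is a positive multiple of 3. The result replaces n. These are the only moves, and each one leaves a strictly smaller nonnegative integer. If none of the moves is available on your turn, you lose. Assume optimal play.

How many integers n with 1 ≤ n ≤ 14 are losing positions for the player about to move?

Compute win/loss labels from the base case upward. A position with no move is L. Any other position is W if it can reach an L in one move, else L.
n=0: no move → L
n=1: →0(L), so W
n=2: →1(W) only, which is W, so L
n=3: →2(L), so W
n=4: →2(L), so W
n=5: →4(W) only, which is W, so L
n=6: →2(L), so W
n=7: →6(W) only, which is W, so L
n=8: →7(L), so W
n=9: →3(W), 6(W), 8(W) — all W, so L
n=10: →5(L), so W
n=11: →10(W) only, which is W, so L
n=12: →9(L), so W
n=13: →12(W) only, which is W, so L
n=14: →7(L), so W
L entries with 1 ≤ n ≤ 14 (n=0 is outside the asked range and is not counted): n = 2, 5, 7, 9, 11, 13; that makes 6.

6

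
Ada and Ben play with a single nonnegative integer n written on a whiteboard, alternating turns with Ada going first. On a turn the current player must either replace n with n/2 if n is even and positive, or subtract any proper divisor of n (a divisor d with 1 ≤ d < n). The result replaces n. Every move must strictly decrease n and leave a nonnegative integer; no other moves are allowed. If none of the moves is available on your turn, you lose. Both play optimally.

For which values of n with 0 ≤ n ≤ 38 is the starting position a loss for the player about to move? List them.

Positions with no move are L. A position that does have a move is losing for the player to move precisely when every available move leads to a winning position for the opponent. Fill in the labels:
n=0: no move → L
n=1: no move → L
n=2: can move to 1, which is L ⇒ W
n=3: the only move is to 2(W), a W ⇒ L
n=4: can move to 3, which is L ⇒ W
n=5: the only move is to 4(W), a W ⇒ L
n=6: can move to 3, which is L ⇒ W
n=7: the only move is to 6(W), a W ⇒ L
n=8: can move to 7, which is L ⇒ W
n=9: moves to 6(W), 8(W); every one is W ⇒ L
n=10: can move to 5, which is L ⇒ W
n=11: the only move is to 10(W), a W ⇒ L
n=12: can move to 9, which is L ⇒ W
n=13: the only move is to 12(W), a W ⇒ L
n=14: can move to 7, which is L ⇒ W
n=15: moves to 10(W), 12(W), 14(W); every one is W ⇒ L
n=16: can move to 15, which is L ⇒ W
n=17: the only move is to 16(W), a W ⇒ L
n=18: can move to 9, which is L ⇒ W
n=19: the only move is to 18(W), a W ⇒ L
n=20: can move to 15, which is L ⇒ W
n=21: moves to 14(W), 18(W), 20(W); every one is W ⇒ L
n=22: can move to 11, which is L ⇒ W
n=23: the only move is to 22(W), a W ⇒ L
n=24: can move to 21, which is L ⇒ W
n=25: moves to 20(W), 24(W); every one is W ⇒ L
n=26: can move to 13, which is L ⇒ W
n=27: moves to 18(W), 24(W), 26(W); every one is W ⇒ L
n=28: can move to 21, which is L ⇒ W
n=29: the only move is to 28(W), a W ⇒ L
n=30: can move to 15, which is L ⇒ W
n=31: the only move is to 30(W), a W ⇒ L
n=32: can move to 31, which is L ⇒ W
n=33: moves to 22(W), 30(W), 32(W); every one is W ⇒ L
n=34: can move to 17, which is L ⇒ W
n=35: moves to 28(W), 30(W), 34(W); every one is W ⇒ L
n=36: can move to 27, which is L ⇒ W
n=37: the only move is to 36(W), a W ⇒ L
n=38: can move to 19, which is L ⇒ W
Reading off the rows marked L gives the requested list; there are 20 such values of n.

0, 1, 3, 5, 7, 9, 11, 13, 15, 17, 19, 21, 23, 25, 27, 29, 31, 33, 35, 37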